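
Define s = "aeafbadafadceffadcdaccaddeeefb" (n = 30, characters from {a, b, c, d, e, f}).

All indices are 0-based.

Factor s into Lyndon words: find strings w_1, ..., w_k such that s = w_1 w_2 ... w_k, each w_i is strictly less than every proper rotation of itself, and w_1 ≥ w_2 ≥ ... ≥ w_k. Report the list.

emit factor 1: 'aeafb' (i=0, period=5)
emit factor 2: 'adafadceffadcd' (i=5, period=14)
emit factor 3: 'accaddeeefb' (i=19, period=11)

["aeafb", "adafadceffadcd", "accaddeeefb"]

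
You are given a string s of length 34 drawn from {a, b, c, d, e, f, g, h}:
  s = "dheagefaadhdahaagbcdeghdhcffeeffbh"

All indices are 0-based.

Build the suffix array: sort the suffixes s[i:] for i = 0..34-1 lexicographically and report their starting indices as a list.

[7, 14, 8, 15, 3, 12, 17, 32, 18, 25, 11, 19, 23, 9, 0, 2, 28, 5, 29, 20, 6, 31, 27, 30, 26, 16, 4, 21, 33, 13, 24, 10, 22, 1]

sorted suffixes:
  #0 SA[0]=7  'aadhdahaagbcdeghdhcffeeffbh'
  #1 SA[1]=14  'aagbcdeghdhcffeeffbh'
  #2 SA[2]=8  'adhdahaagbcdeghdhcffeeffbh'
  #3 SA[3]=15  'agbcdeghdhcffeeffbh'
  #4 SA[4]=3  'agefaadhdahaagbcdeghdhcffeeffbh'
  #5 SA[5]=12  'ahaagbcdeghdhcffeeffbh'
  #6 SA[6]=17  'bcdeghdhcffeeffbh'
  #7 SA[7]=32  'bh'
  #8 SA[8]=18  'cdeghdhcffeeffbh'
  #9 SA[9]=25  'cffeeffbh'
  #10 SA[10]=11  'dahaagbcdeghdhcffeeffbh'
  #11 SA[11]=19  'deghdhcffeeffbh'
  #12 SA[12]=23  'dhcffeeffbh'
  #13 SA[13]=9  'dhdahaagbcdeghdhcffeeffbh'
  #14 SA[14]=0  'dheagefaadhdahaagbcdeghdhcffeeffbh'
  #15 SA[15]=2  'eagefaadhdahaagbcdeghdhcffeeffbh'
  #16 SA[16]=28  'eeffbh'
  #17 SA[17]=5  'efaadhdahaagbcdeghdhcffeeffbh'
  #18 SA[18]=29  'effbh'
  #19 SA[19]=20  'eghdhcffeeffbh'
  #20 SA[20]=6  'faadhdahaagbcdeghdhcffeeffbh'
  #21 SA[21]=31  'fbh'
  #22 SA[22]=27  'feeffbh'
  #23 SA[23]=30  'ffbh'
  #24 SA[24]=26  'ffeeffbh'
  #25 SA[25]=16  'gbcdeghdhcffeeffbh'
  #26 SA[26]=4  'gefaadhdahaagbcdeghdhcffeeffbh'
  #27 SA[27]=21  'ghdhcffeeffbh'
  #28 SA[28]=33  'h'
  #29 SA[29]=13  'haagbcdeghdhcffeeffbh'
  #30 SA[30]=24  'hcffeeffbh'
  #31 SA[31]=10  'hdahaagbcdeghdhcffeeffbh'
  #32 SA[32]=22  'hdhcffeeffbh'
  #33 SA[33]=1  'heagefaadhdahaagbcdeghdhcffeeffbh'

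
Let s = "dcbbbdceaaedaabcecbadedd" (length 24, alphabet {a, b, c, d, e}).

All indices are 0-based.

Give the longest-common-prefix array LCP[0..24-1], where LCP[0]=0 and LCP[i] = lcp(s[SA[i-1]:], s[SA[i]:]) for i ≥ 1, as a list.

rank→(start, suffix):
  0 → (12, 'aabcecbadedd')
  1 → (8, 'aaedaabcecbadedd')
  2 → (13, 'abcecbadedd')
  3 → (19, 'adedd')
  4 → (9, 'aedaabcecbadedd')
  5 → (18, 'badedd')
  6 → (2, 'bbbdceaaedaabcecbadedd')
  7 → (3, 'bbdceaaedaabcecbadedd')
  8 → (14, 'bcecbadedd')
  9 → (4, 'bdceaaedaabcecbadedd')
  10 → (17, 'cbadedd')
  11 → (1, 'cbbbdceaaedaabcecbadedd')
  12 → (6, 'ceaaedaabcecbadedd')
  13 → (15, 'cecbadedd')
  14 → (23, 'd')
  15 → (11, 'daabcecbadedd')
  16 → (0, 'dcbbbdceaaedaabcecbadedd')
  17 → (5, 'dceaaedaabcecbadedd')
  18 → (22, 'dd')
  19 → (20, 'dedd')
  20 → (7, 'eaaedaabcecbadedd')
  21 → (16, 'ecbadedd')
  22 → (10, 'edaabcecbadedd')
  23 → (21, 'edd')

SA = [12, 8, 13, 19, 9, 18, 2, 3, 14, 4, 17, 1, 6, 15, 23, 11, 0, 5, 22, 20, 7, 16, 10, 21]
i: (SA[i-1],SA[i]) lcp shared
  1: (12,8) 2 'aa'
  2: (8,13) 1 'a'
  3: (13,19) 1 'a'
  4: (19,9) 1 'a'
  5: (9,18) 0 ''
  6: (18,2) 1 'b'
  7: (2,3) 2 'bb'
  8: (3,14) 1 'b'
  9: (14,4) 1 'b'
  10: (4,17) 0 ''
  11: (17,1) 2 'cb'
  12: (1,6) 1 'c'
  13: (6,15) 2 'ce'
  14: (15,23) 0 ''
  15: (23,11) 1 'd'
  16: (11,0) 1 'd'
  17: (0,5) 2 'dc'
  18: (5,22) 1 'd'
  19: (22,20) 1 'd'
  20: (20,7) 0 ''
  21: (7,16) 1 'e'
  22: (16,10) 1 'e'
  23: (10,21) 2 'ed'

[0, 2, 1, 1, 1, 0, 1, 2, 1, 1, 0, 2, 1, 2, 0, 1, 1, 2, 1, 1, 0, 1, 1, 2]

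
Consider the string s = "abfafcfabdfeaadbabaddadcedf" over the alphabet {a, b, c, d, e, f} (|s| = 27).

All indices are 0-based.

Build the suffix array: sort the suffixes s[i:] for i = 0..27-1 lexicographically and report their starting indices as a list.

[12, 16, 7, 0, 13, 21, 18, 3, 15, 17, 8, 1, 23, 5, 20, 14, 22, 19, 25, 9, 11, 24, 26, 6, 2, 4, 10]

rank | idx | suffix
   0 |  12 | aadbabaddadcedf
   1 |  16 | abaddadcedf
   2 |   7 | abdfeaadbabaddadcedf
   3 |   0 | abfafcfabdfeaadbabaddadcedf
   4 |  13 | adbabaddadcedf
   5 |  21 | adcedf
   6 |  18 | addadcedf
   7 |   3 | afcfabdfeaadbabaddadcedf
   8 |  15 | babaddadcedf
   9 |  17 | baddadcedf
  10 |   8 | bdfeaadbabaddadcedf
  11 |   1 | bfafcfabdfeaadbabaddadcedf
  12 |  23 | cedf
  13 |   5 | cfabdfeaadbabaddadcedf
  14 |  20 | dadcedf
  15 |  14 | dbabaddadcedf
  16 |  22 | dcedf
  17 |  19 | ddadcedf
  18 |  25 | df
  19 |   9 | dfeaadbabaddadcedf
  20 |  11 | eaadbabaddadcedf
  21 |  24 | edf
  22 |  26 | f
  23 |   6 | fabdfeaadbabaddadcedf
  24 |   2 | fafcfabdfeaadbabaddadcedf
  25 |   4 | fcfabdfeaadbabaddadcedf
  26 |  10 | feaadbabaddadcedf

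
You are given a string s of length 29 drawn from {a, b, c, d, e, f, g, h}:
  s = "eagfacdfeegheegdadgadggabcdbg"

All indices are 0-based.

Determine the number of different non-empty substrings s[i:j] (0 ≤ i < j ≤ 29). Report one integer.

sorted suffixes:
  #0 SA[0]=23  'abcdbg'
  #1 SA[1]=4  'acdfeegheegdadgadggabcdbg'
  #2 SA[2]=16  'adgadggabcdbg'
  #3 SA[3]=19  'adggabcdbg'
  #4 SA[4]=1  'agfacdfeegheegdadgadggabcdbg'
  #5 SA[5]=24  'bcdbg'
  #6 SA[6]=27  'bg'
  #7 SA[7]=25  'cdbg'
  #8 SA[8]=5  'cdfeegheegdadgadggabcdbg'
  #9 SA[9]=15  'dadgadggabcdbg'
  #10 SA[10]=26  'dbg'
  #11 SA[11]=6  'dfeegheegdadgadggabcdbg'
  #12 SA[12]=17  'dgadggabcdbg'
  #13 SA[13]=20  'dggabcdbg'
  #14 SA[14]=0  'eagfacdfeegheegdadgadggabcdbg'
  #15 SA[15]=12  'eegdadgadggabcdbg'
  #16 SA[16]=8  'eegheegdadgadggabcdbg'
  #17 SA[17]=13  'egdadgadggabcdbg'
  #18 SA[18]=9  'egheegdadgadggabcdbg'
  #19 SA[19]=3  'facdfeegheegdadgadggabcdbg'
  #20 SA[20]=7  'feegheegdadgadggabcdbg'
  #21 SA[21]=28  'g'
  #22 SA[22]=22  'gabcdbg'
  #23 SA[23]=18  'gadggabcdbg'
  #24 SA[24]=14  'gdadgadggabcdbg'
  #25 SA[25]=2  'gfacdfeegheegdadgadggabcdbg'
  #26 SA[26]=21  'ggabcdbg'
  #27 SA[27]=10  'gheegdadgadggabcdbg'
  #28 SA[28]=11  'heegdadgadggabcdbg'

SA = [23, 4, 16, 19, 1, 24, 27, 25, 5, 15, 26, 6, 17, 20, 0, 12, 8, 13, 9, 3, 7, 28, 22, 18, 14, 2, 21, 10, 11]
rank  pair      lcp
   1  s[23:],s[4:]  1  'a'
   2  s[4:],s[16:]  1  'a'
   3  s[16:],s[19:]  3  'adg'
   4  s[19:],s[1:]  1  'a'
   5  s[1:],s[24:]  0  ''
   6  s[24:],s[27:]  1  'b'
   7  s[27:],s[25:]  0  ''
   8  s[25:],s[5:]  2  'cd'
   9  s[5:],s[15:]  0  ''
  10  s[15:],s[26:]  1  'd'
  11  s[26:],s[6:]  1  'd'
  12  s[6:],s[17:]  1  'd'
  13  s[17:],s[20:]  2  'dg'
  14  s[20:],s[0:]  0  ''
  15  s[0:],s[12:]  1  'e'
  16  s[12:],s[8:]  3  'eeg'
  17  s[8:],s[13:]  1  'e'
  18  s[13:],s[9:]  2  'eg'
  19  s[9:],s[3:]  0  ''
  20  s[3:],s[7:]  1  'f'
  21  s[7:],s[28:]  0  ''
  22  s[28:],s[22:]  1  'g'
  23  s[22:],s[18:]  2  'ga'
  24  s[18:],s[14:]  1  'g'
  25  s[14:],s[2:]  1  'g'
  26  s[2:],s[21:]  1  'g'
  27  s[21:],s[10:]  1  'g'
  28  s[10:],s[11:]  0  ''

n(n+1)/2 = 29·30/2 = 435
Σ LCP = 0 + 1 + 1 + 3 + 1 + 0 + 1 + 0 + 2 + 0 + 1 + 1 + 1 + 2 + 0 + 1 + 3 + 1 + 2 + 0 + 1 + 0 + 1 + 2 + 1 + 1 + 1 + 1 + 0 = 29
distinct = 435 − 29 = 406

406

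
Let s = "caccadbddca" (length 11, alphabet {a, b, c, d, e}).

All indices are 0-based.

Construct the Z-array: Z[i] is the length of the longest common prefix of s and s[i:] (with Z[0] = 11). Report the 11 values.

Z[0]=11
i=1: i≥r, start 0; Z[1]=0
i=2: i≥r, start 0; Z[2]=1 grow→box=[2,3)
i=3: i≥r, start 0; Z[3]=2 grow→box=[3,5)
i=4: min(r-i=1, Z[1]=0)=0; Z[4]=0
i=5: i≥r, start 0; Z[5]=0
i=6: i≥r, start 0; Z[6]=0
i=7: i≥r, start 0; Z[7]=0
i=8: i≥r, start 0; Z[8]=0
i=9: i≥r, start 0; Z[9]=2 grow→box=[9,11)
i=10: min(r-i=1, Z[1]=0)=0; Z[10]=0

[11, 0, 1, 2, 0, 0, 0, 0, 0, 2, 0]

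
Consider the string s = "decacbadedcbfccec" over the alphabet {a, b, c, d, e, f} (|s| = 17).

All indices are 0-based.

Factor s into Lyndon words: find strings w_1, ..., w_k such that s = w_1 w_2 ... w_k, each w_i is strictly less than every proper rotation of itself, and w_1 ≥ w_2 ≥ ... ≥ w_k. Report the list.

["de", "c", "acbadedcbfccec"]

emit factor 1: 'de' (i=0, period=2)
emit factor 2: 'c' (i=2, period=1)
emit factor 3: 'acbadedcbfccec' (i=3, period=14)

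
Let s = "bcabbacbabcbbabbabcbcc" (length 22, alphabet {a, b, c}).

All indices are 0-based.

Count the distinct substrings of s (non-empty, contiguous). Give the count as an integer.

209

rank→(start, suffix):
  0 → (13, 'abbabcbcc')
  1 → (2, 'abbacbabcbbabbabcbcc')
  2 → (8, 'abcbbabbabcbcc')
  3 → (16, 'abcbcc')
  4 → (5, 'acbabcbbabbabcbcc')
  5 → (12, 'babbabcbcc')
  6 → (7, 'babcbbabbabcbcc')
  7 → (15, 'babcbcc')
  8 → (4, 'bacbabcbbabbabcbcc')
  9 → (11, 'bbabbabcbcc')
  10 → (14, 'bbabcbcc')
  11 → (3, 'bbacbabcbbabbabcbcc')
  12 → (0, 'bcabbacbabcbbabbabcbcc')
  13 → (9, 'bcbbabbabcbcc')
  14 → (17, 'bcbcc')
  15 → (19, 'bcc')
  16 → (21, 'c')
  17 → (1, 'cabbacbabcbbabbabcbcc')
  18 → (6, 'cbabcbbabbabcbcc')
  19 → (10, 'cbbabbabcbcc')
  20 → (18, 'cbcc')
  21 → (20, 'cc')

SA = [13, 2, 8, 16, 5, 12, 7, 15, 4, 11, 14, 3, 0, 9, 17, 19, 21, 1, 6, 10, 18, 20]
[i] adj suffixes → lcp
  [1] 13/2 → 4 ('abba')
  [2] 2/8 → 2 ('ab')
  [3] 8/16 → 4 ('abcb')
  [4] 16/5 → 1 ('a')
  [5] 5/12 → 0 ('')
  [6] 12/7 → 3 ('bab')
  [7] 7/15 → 5 ('babcb')
  [8] 15/4 → 2 ('ba')
  [9] 4/11 → 1 ('b')
  [10] 11/14 → 4 ('bbab')
  [11] 14/3 → 3 ('bba')
  [12] 3/0 → 1 ('b')
  [13] 0/9 → 2 ('bc')
  [14] 9/17 → 3 ('bcb')
  [15] 17/19 → 2 ('bc')
  [16] 19/21 → 0 ('')
  [17] 21/1 → 1 ('c')
  [18] 1/6 → 1 ('c')
  [19] 6/10 → 2 ('cb')
  [20] 10/18 → 2 ('cb')
  [21] 18/20 → 1 ('c')

n(n+1)/2 = 22·23/2 = 253
Σ LCP = 0 + 4 + 2 + 4 + 1 + 0 + 3 + 5 + 2 + 1 + 4 + 3 + 1 + 2 + 3 + 2 + 0 + 1 + 1 + 2 + 2 + 1 = 44
distinct = 253 − 44 = 209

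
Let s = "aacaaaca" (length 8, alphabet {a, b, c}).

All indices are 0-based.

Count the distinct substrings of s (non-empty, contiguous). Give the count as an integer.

23

rank | idx | suffix
   0 |   7 | a
   1 |   3 | aaaca
   2 |   4 | aaca
   3 |   0 | aacaaaca
   4 |   5 | aca
   5 |   1 | acaaaca
   6 |   6 | ca
   7 |   2 | caaaca

SA = [7, 3, 4, 0, 5, 1, 6, 2]
[i] adj suffixes → lcp
  [1] 7/3 → 1 ('a')
  [2] 3/4 → 2 ('aa')
  [3] 4/0 → 4 ('aaca')
  [4] 0/5 → 1 ('a')
  [5] 5/1 → 3 ('aca')
  [6] 1/6 → 0 ('')
  [7] 6/2 → 2 ('ca')

n(n+1)/2 = 8·9/2 = 36
Σ LCP = 0 + 1 + 2 + 4 + 1 + 3 + 0 + 2 = 13
distinct = 36 − 13 = 23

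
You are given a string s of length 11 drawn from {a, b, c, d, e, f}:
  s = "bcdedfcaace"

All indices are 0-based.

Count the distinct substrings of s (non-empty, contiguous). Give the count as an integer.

rank→(start, suffix):
  0 → (7, 'aace')
  1 → (8, 'ace')
  2 → (0, 'bcdedfcaace')
  3 → (6, 'caace')
  4 → (1, 'cdedfcaace')
  5 → (9, 'ce')
  6 → (2, 'dedfcaace')
  7 → (4, 'dfcaace')
  8 → (10, 'e')
  9 → (3, 'edfcaace')
  10 → (5, 'fcaace')

SA = [7, 8, 0, 6, 1, 9, 2, 4, 10, 3, 5]
i: (SA[i-1],SA[i]) lcp shared
  1: (7,8) 1 'a'
  2: (8,0) 0 ''
  3: (0,6) 0 ''
  4: (6,1) 1 'c'
  5: (1,9) 1 'c'
  6: (9,2) 0 ''
  7: (2,4) 1 'd'
  8: (4,10) 0 ''
  9: (10,3) 1 'e'
  10: (3,5) 0 ''

n(n+1)/2 = 11·12/2 = 66
Σ LCP = 0 + 1 + 0 + 0 + 1 + 1 + 0 + 1 + 0 + 1 + 0 = 5
distinct = 66 − 5 = 61

61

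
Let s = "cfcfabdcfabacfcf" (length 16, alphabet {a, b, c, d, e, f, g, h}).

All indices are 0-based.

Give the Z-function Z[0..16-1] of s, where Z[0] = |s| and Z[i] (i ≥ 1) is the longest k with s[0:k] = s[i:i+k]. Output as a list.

Z[0]=16
i=1: i≥r, start 0; Z[1]=0
i=2: i≥r, start 0; Z[2]=2 scan→box=[2,4)
i=3: min(r-i=1, Z[1]=0)=0; Z[3]=0
i=4: i≥r, start 0; Z[4]=0
i=5: i≥r, start 0; Z[5]=0
i=6: i≥r, start 0; Z[6]=0
i=7: i≥r, start 0; Z[7]=2 scan→box=[7,9)
i=8: min(r-i=1, Z[1]=0)=0; Z[8]=0
i=9: i≥r, start 0; Z[9]=0
i=10: i≥r, start 0; Z[10]=0
i=11: i≥r, start 0; Z[11]=0
i=12: i≥r, start 0; Z[12]=4 scan→box=[12,16)
i=13: min(r-i=3, Z[1]=0)=0; Z[13]=0
i=14: min(r-i=2, Z[2]=2)=2; Z[14]=2
i=15: min(r-i=1, Z[3]=0)=0; Z[15]=0

[16, 0, 2, 0, 0, 0, 0, 2, 0, 0, 0, 0, 4, 0, 2, 0]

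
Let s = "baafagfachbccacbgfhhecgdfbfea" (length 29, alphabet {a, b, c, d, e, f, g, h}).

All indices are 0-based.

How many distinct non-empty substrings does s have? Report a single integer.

411

rank→(start, suffix):
  0 → (28, 'a')
  1 → (1, 'aafagfachbccacbgfhhecgdfbfea')
  2 → (13, 'acbgfhhecgdfbfea')
  3 → (7, 'achbccacbgfhhecgdfbfea')
  4 → (2, 'afagfachbccacbgfhhecgdfbfea')
  5 → (4, 'agfachbccacbgfhhecgdfbfea')
  6 → (0, 'baafagfachbccacbgfhhecgdfbfea')
  7 → (10, 'bccacbgfhhecgdfbfea')
  8 → (25, 'bfea')
  9 → (15, 'bgfhhecgdfbfea')
  10 → (12, 'cacbgfhhecgdfbfea')
  11 → (14, 'cbgfhhecgdfbfea')
  12 → (11, 'ccacbgfhhecgdfbfea')
  13 → (21, 'cgdfbfea')
  14 → (8, 'chbccacbgfhhecgdfbfea')
  15 → (23, 'dfbfea')
  16 → (27, 'ea')
  17 → (20, 'ecgdfbfea')
  18 → (6, 'fachbccacbgfhhecgdfbfea')
  19 → (3, 'fagfachbccacbgfhhecgdfbfea')
  20 → (24, 'fbfea')
  21 → (26, 'fea')
  22 → (17, 'fhhecgdfbfea')
  23 → (22, 'gdfbfea')
  24 → (5, 'gfachbccacbgfhhecgdfbfea')
  25 → (16, 'gfhhecgdfbfea')
  26 → (9, 'hbccacbgfhhecgdfbfea')
  27 → (19, 'hecgdfbfea')
  28 → (18, 'hhecgdfbfea')

SA = [28, 1, 13, 7, 2, 4, 0, 10, 25, 15, 12, 14, 11, 21, 8, 23, 27, 20, 6, 3, 24, 26, 17, 22, 5, 16, 9, 19, 18]
rank  pair      lcp
   1  s[28:],s[1:]  1  'a'
   2  s[1:],s[13:]  1  'a'
   3  s[13:],s[7:]  2  'ac'
   4  s[7:],s[2:]  1  'a'
   5  s[2:],s[4:]  1  'a'
   6  s[4:],s[0:]  0  ''
   7  s[0:],s[10:]  1  'b'
   8  s[10:],s[25:]  1  'b'
   9  s[25:],s[15:]  1  'b'
  10  s[15:],s[12:]  0  ''
  11  s[12:],s[14:]  1  'c'
  12  s[14:],s[11:]  1  'c'
  13  s[11:],s[21:]  1  'c'
  14  s[21:],s[8:]  1  'c'
  15  s[8:],s[23:]  0  ''
  16  s[23:],s[27:]  0  ''
  17  s[27:],s[20:]  1  'e'
  18  s[20:],s[6:]  0  ''
  19  s[6:],s[3:]  2  'fa'
  20  s[3:],s[24:]  1  'f'
  21  s[24:],s[26:]  1  'f'
  22  s[26:],s[17:]  1  'f'
  23  s[17:],s[22:]  0  ''
  24  s[22:],s[5:]  1  'g'
  25  s[5:],s[16:]  2  'gf'
  26  s[16:],s[9:]  0  ''
  27  s[9:],s[19:]  1  'h'
  28  s[19:],s[18:]  1  'h'

n(n+1)/2 = 29·30/2 = 435
Σ LCP = 0 + 1 + 1 + 2 + 1 + 1 + 0 + 1 + 1 + 1 + 0 + 1 + 1 + 1 + 1 + 0 + 0 + 1 + 0 + 2 + 1 + 1 + 1 + 0 + 1 + 2 + 0 + 1 + 1 = 24
distinct = 435 − 24 = 411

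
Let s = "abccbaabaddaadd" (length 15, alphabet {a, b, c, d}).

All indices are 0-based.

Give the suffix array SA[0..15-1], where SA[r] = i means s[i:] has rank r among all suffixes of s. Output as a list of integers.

[5, 11, 6, 0, 12, 8, 4, 7, 1, 3, 2, 14, 10, 13, 9]

sorted suffixes:
  #0 SA[0]=5  'aabaddaadd'
  #1 SA[1]=11  'aadd'
  #2 SA[2]=6  'abaddaadd'
  #3 SA[3]=0  'abccbaabaddaadd'
  #4 SA[4]=12  'add'
  #5 SA[5]=8  'addaadd'
  #6 SA[6]=4  'baabaddaadd'
  #7 SA[7]=7  'baddaadd'
  #8 SA[8]=1  'bccbaabaddaadd'
  #9 SA[9]=3  'cbaabaddaadd'
  #10 SA[10]=2  'ccbaabaddaadd'
  #11 SA[11]=14  'd'
  #12 SA[12]=10  'daadd'
  #13 SA[13]=13  'dd'
  #14 SA[14]=9  'ddaadd'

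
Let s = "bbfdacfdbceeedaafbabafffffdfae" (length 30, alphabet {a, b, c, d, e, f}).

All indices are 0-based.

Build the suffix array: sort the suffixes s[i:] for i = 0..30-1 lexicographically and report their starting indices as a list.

sorted suffixes:
  #0 SA[0]=14  'aafbabafffffdfae'
  #1 SA[1]=18  'abafffffdfae'
  #2 SA[2]=4  'acfdbceeedaafbabafffffdfae'
  #3 SA[3]=28  'ae'
  #4 SA[4]=15  'afbabafffffdfae'
  #5 SA[5]=20  'afffffdfae'
  #6 SA[6]=17  'babafffffdfae'
  #7 SA[7]=19  'bafffffdfae'
  #8 SA[8]=0  'bbfdacfdbceeedaafbabafffffdfae'
  #9 SA[9]=8  'bceeedaafbabafffffdfae'
  #10 SA[10]=1  'bfdacfdbceeedaafbabafffffdfae'
  #11 SA[11]=9  'ceeedaafbabafffffdfae'
  #12 SA[12]=5  'cfdbceeedaafbabafffffdfae'
  #13 SA[13]=13  'daafbabafffffdfae'
  #14 SA[14]=3  'dacfdbceeedaafbabafffffdfae'
  #15 SA[15]=7  'dbceeedaafbabafffffdfae'
  #16 SA[16]=26  'dfae'
  #17 SA[17]=29  'e'
  #18 SA[18]=12  'edaafbabafffffdfae'
  #19 SA[19]=11  'eedaafbabafffffdfae'
  #20 SA[20]=10  'eeedaafbabafffffdfae'
  #21 SA[21]=27  'fae'
  #22 SA[22]=16  'fbabafffffdfae'
  #23 SA[23]=2  'fdacfdbceeedaafbabafffffdfae'
  #24 SA[24]=6  'fdbceeedaafbabafffffdfae'
  #25 SA[25]=25  'fdfae'
  #26 SA[26]=24  'ffdfae'
  #27 SA[27]=23  'fffdfae'
  #28 SA[28]=22  'ffffdfae'
  #29 SA[29]=21  'fffffdfae'

[14, 18, 4, 28, 15, 20, 17, 19, 0, 8, 1, 9, 5, 13, 3, 7, 26, 29, 12, 11, 10, 27, 16, 2, 6, 25, 24, 23, 22, 21]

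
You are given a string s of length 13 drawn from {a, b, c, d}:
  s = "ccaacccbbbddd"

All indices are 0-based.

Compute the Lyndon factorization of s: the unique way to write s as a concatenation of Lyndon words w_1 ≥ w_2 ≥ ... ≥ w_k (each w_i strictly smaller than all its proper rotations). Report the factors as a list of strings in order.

["c", "c", "aacccbbbddd"]

emit factor 1: 'c' (i=0, period=1)
emit factor 2: 'c' (i=1, period=1)
emit factor 3: 'aacccbbbddd' (i=2, period=11)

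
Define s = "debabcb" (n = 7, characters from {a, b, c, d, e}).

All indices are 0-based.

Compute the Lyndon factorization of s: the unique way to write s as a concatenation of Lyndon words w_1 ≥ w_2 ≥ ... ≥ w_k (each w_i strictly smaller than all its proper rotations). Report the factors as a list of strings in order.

["de", "b", "abcb"]

emit factor 1: 'de' (i=0, period=2)
emit factor 2: 'b' (i=2, period=1)
emit factor 3: 'abcb' (i=3, period=4)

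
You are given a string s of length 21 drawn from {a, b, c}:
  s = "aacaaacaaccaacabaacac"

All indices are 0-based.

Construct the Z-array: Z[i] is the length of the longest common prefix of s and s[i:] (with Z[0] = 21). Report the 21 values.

Z[0]=21
i=1: fresh scan; Z[1]=1 grow→box=[1,2)
i=2: fresh scan; Z[2]=0
i=3: fresh scan; Z[3]=2 grow→box=[3,5)
i=4: min(r-i=1, Z[1]=1)=1; Z[4]=5 grow→box=[4,9)
i=5: min(r-i=4, Z[1]=1)=1; Z[5]=1
i=6: min(r-i=3, Z[2]=0)=0; Z[6]=0
i=7: min(r-i=2, Z[3]=2)=2; Z[7]=3 grow→box=[7,10)
i=8: min(r-i=2, Z[1]=1)=1; Z[8]=1
i=9: min(r-i=1, Z[2]=0)=0; Z[9]=0
i=10: fresh scan; Z[10]=0
i=11: fresh scan; Z[11]=4 grow→box=[11,15)
i=12: min(r-i=3, Z[1]=1)=1; Z[12]=1
i=13: min(r-i=2, Z[2]=0)=0; Z[13]=0
i=14: min(r-i=1, Z[3]=2)=1; Z[14]=1
i=15: fresh scan; Z[15]=0
i=16: fresh scan; Z[16]=4 grow→box=[16,20)
i=17: min(r-i=3, Z[1]=1)=1; Z[17]=1
i=18: min(r-i=2, Z[2]=0)=0; Z[18]=0
i=19: min(r-i=1, Z[3]=2)=1; Z[19]=1
i=20: fresh scan; Z[20]=0

[21, 1, 0, 2, 5, 1, 0, 3, 1, 0, 0, 4, 1, 0, 1, 0, 4, 1, 0, 1, 0]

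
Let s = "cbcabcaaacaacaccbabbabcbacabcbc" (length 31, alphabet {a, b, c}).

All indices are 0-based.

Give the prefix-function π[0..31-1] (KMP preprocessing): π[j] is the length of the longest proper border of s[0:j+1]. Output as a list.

π[0] = 0
j=1 s[j]='b': π[1]=0 (border '')
j=2 s[j]='c': π[2]=1 (border 'c')
j=3 s[j]='a': k: 1→0; π[3]=0 (border '')
j=4 s[j]='b': π[4]=0 (border '')
j=5 s[j]='c': π[5]=1 (border 'c')
j=6 s[j]='a': k: 1→0; π[6]=0 (border '')
j=7 s[j]='a': π[7]=0 (border '')
j=8 s[j]='a': π[8]=0 (border '')
j=9 s[j]='c': π[9]=1 (border 'c')
j=10 s[j]='a': k: 1→0; π[10]=0 (border '')
j=11 s[j]='a': π[11]=0 (border '')
j=12 s[j]='c': π[12]=1 (border 'c')
j=13 s[j]='a': k: 1→0; π[13]=0 (border '')
j=14 s[j]='c': π[14]=1 (border 'c')
j=15 s[j]='c': k: 1→0; π[15]=1 (border 'c')
j=16 s[j]='b': π[16]=2 (border 'cb')
j=17 s[j]='a': k: 2→0; π[17]=0 (border '')
j=18 s[j]='b': π[18]=0 (border '')
j=19 s[j]='b': π[19]=0 (border '')
j=20 s[j]='a': π[20]=0 (border '')
j=21 s[j]='b': π[21]=0 (border '')
j=22 s[j]='c': π[22]=1 (border 'c')
j=23 s[j]='b': π[23]=2 (border 'cb')
j=24 s[j]='a': k: 2→0; π[24]=0 (border '')
j=25 s[j]='c': π[25]=1 (border 'c')
j=26 s[j]='a': k: 1→0; π[26]=0 (border '')
j=27 s[j]='b': π[27]=0 (border '')
j=28 s[j]='c': π[28]=1 (border 'c')
j=29 s[j]='b': π[29]=2 (border 'cb')
j=30 s[j]='c': π[30]=3 (border 'cbc')

[0, 0, 1, 0, 0, 1, 0, 0, 0, 1, 0, 0, 1, 0, 1, 1, 2, 0, 0, 0, 0, 0, 1, 2, 0, 1, 0, 0, 1, 2, 3]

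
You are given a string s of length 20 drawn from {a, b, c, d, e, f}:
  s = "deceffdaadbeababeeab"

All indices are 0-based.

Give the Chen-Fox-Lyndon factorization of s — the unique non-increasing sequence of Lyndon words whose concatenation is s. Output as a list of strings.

emit factor 1: 'de' (i=0, period=2)
emit factor 2: 'ceffd' (i=2, period=5)
emit factor 3: 'aadbeababeeab' (i=7, period=13)

["de", "ceffd", "aadbeababeeab"]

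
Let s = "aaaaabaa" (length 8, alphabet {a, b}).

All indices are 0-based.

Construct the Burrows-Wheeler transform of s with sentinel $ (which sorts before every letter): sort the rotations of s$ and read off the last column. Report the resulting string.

rank  rotation   last
    0  $aaaaabaa  a
    1  a$aaaaaba  a
    2  aa$aaaaab  b
    3  aaaaabaa$  $
    4  aaaabaa$a  a
    5  aaabaa$aa  a
    6  aabaa$aaa  a
    7  abaa$aaaa  a
    8  baa$aaaaa  a

aab$aaaaa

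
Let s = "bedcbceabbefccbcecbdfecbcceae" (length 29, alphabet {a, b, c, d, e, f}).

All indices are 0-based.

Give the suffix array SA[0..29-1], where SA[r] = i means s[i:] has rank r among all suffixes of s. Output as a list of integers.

[7, 27, 8, 23, 4, 14, 18, 0, 9, 22, 3, 13, 17, 12, 24, 5, 25, 15, 2, 19, 28, 6, 26, 21, 16, 1, 10, 11, 20]

rank | idx | suffix
   0 |   7 | abbefccbcecbdfecbcceae
   1 |  27 | ae
   2 |   8 | bbefccbcecbdfecbcceae
   3 |  23 | bcceae
   4 |   4 | bceabbefccbcecbdfecbcceae
   5 |  14 | bcecbdfecbcceae
   6 |  18 | bdfecbcceae
   7 |   0 | bedcbceabbefccbcecbdfecbcceae
   8 |   9 | befccbcecbdfecbcceae
   9 |  22 | cbcceae
  10 |   3 | cbceabbefccbcecbdfecbcceae
  11 |  13 | cbcecbdfecbcceae
  12 |  17 | cbdfecbcceae
  13 |  12 | ccbcecbdfecbcceae
  14 |  24 | cceae
  15 |   5 | ceabbefccbcecbdfecbcceae
  16 |  25 | ceae
  17 |  15 | cecbdfecbcceae
  18 |   2 | dcbceabbefccbcecbdfecbcceae
  19 |  19 | dfecbcceae
  20 |  28 | e
  21 |   6 | eabbefccbcecbdfecbcceae
  22 |  26 | eae
  23 |  21 | ecbcceae
  24 |  16 | ecbdfecbcceae
  25 |   1 | edcbceabbefccbcecbdfecbcceae
  26 |  10 | efccbcecbdfecbcceae
  27 |  11 | fccbcecbdfecbcceae
  28 |  20 | fecbcceae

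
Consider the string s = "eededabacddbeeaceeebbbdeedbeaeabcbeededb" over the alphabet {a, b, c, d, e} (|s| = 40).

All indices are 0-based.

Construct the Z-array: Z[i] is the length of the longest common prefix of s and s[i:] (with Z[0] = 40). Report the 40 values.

[40, 1, 0, 1, 0, 0, 0, 0, 0, 0, 0, 0, 2, 1, 0, 0, 2, 2, 1, 0, 0, 0, 0, 3, 1, 0, 0, 1, 0, 1, 0, 0, 0, 0, 5, 1, 0, 1, 0, 0]

Z[0]=40
i=1: fresh scan; Z[1]=1 extend→box=[1,2)
i=2: fresh scan; Z[2]=0
i=3: fresh scan; Z[3]=1 extend→box=[3,4)
i=4: fresh scan; Z[4]=0
i=5: fresh scan; Z[5]=0
i=6: fresh scan; Z[6]=0
i=7: fresh scan; Z[7]=0
i=8: fresh scan; Z[8]=0
i=9: fresh scan; Z[9]=0
i=10: fresh scan; Z[10]=0
i=11: fresh scan; Z[11]=0
i=12: fresh scan; Z[12]=2 extend→box=[12,14)
i=13: min(r-i=1, Z[1]=1)=1; Z[13]=1
i=14: fresh scan; Z[14]=0
i=15: fresh scan; Z[15]=0
i=16: fresh scan; Z[16]=2 extend→box=[16,18)
i=17: min(r-i=1, Z[1]=1)=1; Z[17]=2 extend→box=[17,19)
i=18: min(r-i=1, Z[1]=1)=1; Z[18]=1
i=19: fresh scan; Z[19]=0
i=20: fresh scan; Z[20]=0
i=21: fresh scan; Z[21]=0
i=22: fresh scan; Z[22]=0
i=23: fresh scan; Z[23]=3 extend→box=[23,26)
i=24: min(r-i=2, Z[1]=1)=1; Z[24]=1
i=25: min(r-i=1, Z[2]=0)=0; Z[25]=0
i=26: fresh scan; Z[26]=0
i=27: fresh scan; Z[27]=1 extend→box=[27,28)
i=28: fresh scan; Z[28]=0
i=29: fresh scan; Z[29]=1 extend→box=[29,30)
i=30: fresh scan; Z[30]=0
i=31: fresh scan; Z[31]=0
i=32: fresh scan; Z[32]=0
i=33: fresh scan; Z[33]=0
i=34: fresh scan; Z[34]=5 extend→box=[34,39)
i=35: min(r-i=4, Z[1]=1)=1; Z[35]=1
i=36: min(r-i=3, Z[2]=0)=0; Z[36]=0
i=37: min(r-i=2, Z[3]=1)=1; Z[37]=1
i=38: min(r-i=1, Z[4]=0)=0; Z[38]=0
i=39: fresh scan; Z[39]=0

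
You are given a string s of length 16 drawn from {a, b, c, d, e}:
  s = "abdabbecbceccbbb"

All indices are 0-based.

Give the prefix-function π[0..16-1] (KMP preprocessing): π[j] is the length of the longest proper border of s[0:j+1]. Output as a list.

π[0] = 0
j=1 s[j]='b': π[1]=0 (border '')
j=2 s[j]='d': π[2]=0 (border '')
j=3 s[j]='a': π[3]=1 (border 'a')
j=4 s[j]='b': π[4]=2 (border 'ab')
j=5 s[j]='b': k: 2→0; π[5]=0 (border '')
j=6 s[j]='e': π[6]=0 (border '')
j=7 s[j]='c': π[7]=0 (border '')
j=8 s[j]='b': π[8]=0 (border '')
j=9 s[j]='c': π[9]=0 (border '')
j=10 s[j]='e': π[10]=0 (border '')
j=11 s[j]='c': π[11]=0 (border '')
j=12 s[j]='c': π[12]=0 (border '')
j=13 s[j]='b': π[13]=0 (border '')
j=14 s[j]='b': π[14]=0 (border '')
j=15 s[j]='b': π[15]=0 (border '')

[0, 0, 0, 1, 2, 0, 0, 0, 0, 0, 0, 0, 0, 0, 0, 0]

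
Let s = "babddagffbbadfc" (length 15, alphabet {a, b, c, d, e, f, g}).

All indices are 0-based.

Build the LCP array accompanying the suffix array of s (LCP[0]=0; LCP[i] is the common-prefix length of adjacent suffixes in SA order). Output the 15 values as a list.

[0, 1, 1, 0, 2, 1, 1, 0, 0, 1, 1, 0, 1, 1, 0]

rank→(start, suffix):
  0 → (1, 'abddagffbbadfc')
  1 → (11, 'adfc')
  2 → (5, 'agffbbadfc')
  3 → (0, 'babddagffbbadfc')
  4 → (10, 'badfc')
  5 → (9, 'bbadfc')
  6 → (2, 'bddagffbbadfc')
  7 → (14, 'c')
  8 → (4, 'dagffbbadfc')
  9 → (3, 'ddagffbbadfc')
  10 → (12, 'dfc')
  11 → (8, 'fbbadfc')
  12 → (13, 'fc')
  13 → (7, 'ffbbadfc')
  14 → (6, 'gffbbadfc')

SA = [1, 11, 5, 0, 10, 9, 2, 14, 4, 3, 12, 8, 13, 7, 6]
rank  pair      lcp
   1  s[1:],s[11:]  1  'a'
   2  s[11:],s[5:]  1  'a'
   3  s[5:],s[0:]  0  ''
   4  s[0:],s[10:]  2  'ba'
   5  s[10:],s[9:]  1  'b'
   6  s[9:],s[2:]  1  'b'
   7  s[2:],s[14:]  0  ''
   8  s[14:],s[4:]  0  ''
   9  s[4:],s[3:]  1  'd'
  10  s[3:],s[12:]  1  'd'
  11  s[12:],s[8:]  0  ''
  12  s[8:],s[13:]  1  'f'
  13  s[13:],s[7:]  1  'f'
  14  s[7:],s[6:]  0  ''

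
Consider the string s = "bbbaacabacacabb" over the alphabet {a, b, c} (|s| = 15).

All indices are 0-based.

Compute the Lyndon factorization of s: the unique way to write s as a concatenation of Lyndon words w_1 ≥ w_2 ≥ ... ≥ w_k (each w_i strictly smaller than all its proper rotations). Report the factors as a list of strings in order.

["b", "b", "b", "aacabacacabb"]

emit factor 1: 'b' (i=0, period=1)
emit factor 2: 'b' (i=1, period=1)
emit factor 3: 'b' (i=2, period=1)
emit factor 4: 'aacabacacabb' (i=3, period=12)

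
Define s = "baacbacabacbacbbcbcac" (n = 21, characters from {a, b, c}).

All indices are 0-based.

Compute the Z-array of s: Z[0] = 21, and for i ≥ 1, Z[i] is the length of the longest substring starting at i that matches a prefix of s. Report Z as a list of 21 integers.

[21, 0, 0, 0, 2, 0, 0, 0, 2, 0, 0, 2, 0, 0, 1, 1, 0, 1, 0, 0, 0]

Z[0]=21
i=1: outside box; Z[1]=0
i=2: outside box; Z[2]=0
i=3: outside box; Z[3]=0
i=4: outside box; Z[4]=2 scan→box=[4,6)
i=5: min(r-i=1, Z[1]=0)=0; Z[5]=0
i=6: outside box; Z[6]=0
i=7: outside box; Z[7]=0
i=8: outside box; Z[8]=2 scan→box=[8,10)
i=9: min(r-i=1, Z[1]=0)=0; Z[9]=0
i=10: outside box; Z[10]=0
i=11: outside box; Z[11]=2 scan→box=[11,13)
i=12: min(r-i=1, Z[1]=0)=0; Z[12]=0
i=13: outside box; Z[13]=0
i=14: outside box; Z[14]=1 scan→box=[14,15)
i=15: outside box; Z[15]=1 scan→box=[15,16)
i=16: outside box; Z[16]=0
i=17: outside box; Z[17]=1 scan→box=[17,18)
i=18: outside box; Z[18]=0
i=19: outside box; Z[19]=0
i=20: outside box; Z[20]=0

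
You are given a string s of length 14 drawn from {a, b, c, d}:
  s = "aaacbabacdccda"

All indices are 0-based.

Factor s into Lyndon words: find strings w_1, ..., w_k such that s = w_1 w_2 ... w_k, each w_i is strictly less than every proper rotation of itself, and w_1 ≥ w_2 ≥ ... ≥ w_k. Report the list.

["aaacbabacdccd", "a"]

emit factor 1: 'aaacbabacdccd' (i=0, period=13)
emit factor 2: 'a' (i=13, period=1)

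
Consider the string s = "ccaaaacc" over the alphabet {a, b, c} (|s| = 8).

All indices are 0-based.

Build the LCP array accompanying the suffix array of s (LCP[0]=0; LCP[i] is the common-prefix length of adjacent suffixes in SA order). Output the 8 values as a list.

rank→(start, suffix):
  0 → (2, 'aaaacc')
  1 → (3, 'aaacc')
  2 → (4, 'aacc')
  3 → (5, 'acc')
  4 → (7, 'c')
  5 → (1, 'caaaacc')
  6 → (6, 'cc')
  7 → (0, 'ccaaaacc')

SA = [2, 3, 4, 5, 7, 1, 6, 0]
[i] adj suffixes → lcp
  [1] 2/3 → 3 ('aaa')
  [2] 3/4 → 2 ('aa')
  [3] 4/5 → 1 ('a')
  [4] 5/7 → 0 ('')
  [5] 7/1 → 1 ('c')
  [6] 1/6 → 1 ('c')
  [7] 6/0 → 2 ('cc')

[0, 3, 2, 1, 0, 1, 1, 2]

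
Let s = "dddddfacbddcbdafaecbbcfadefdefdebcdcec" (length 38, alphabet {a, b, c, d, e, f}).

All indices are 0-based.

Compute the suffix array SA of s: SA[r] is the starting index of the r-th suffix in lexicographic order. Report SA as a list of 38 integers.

rank | idx | suffix
   0 |   6 | acbddcbdafaecbbcfadefdefdebcdcec
   1 |  23 | adefdefdebcdcec
   2 |  16 | aecbbcfadefdefdebcdcec
   3 |  14 | afaecbbcfadefdefdebcdcec
   4 |  19 | bbcfadefdefdebcdcec
   5 |  32 | bcdcec
   6 |  20 | bcfadefdefdebcdcec
   7 |  12 | bdafaecbbcfadefdefdebcdcec
   8 |   8 | bddcbdafaecbbcfadefdefdebcdcec
   9 |  37 | c
  10 |  18 | cbbcfadefdefdebcdcec
  11 |  11 | cbdafaecbbcfadefdefdebcdcec
  12 |   7 | cbddcbdafaecbbcfadefdefdebcdcec
  13 |  33 | cdcec
  14 |  35 | cec
  15 |  21 | cfadefdefdebcdcec
  16 |  13 | dafaecbbcfadefdefdebcdcec
  17 |  10 | dcbdafaecbbcfadefdefdebcdcec
  18 |  34 | dcec
  19 |   9 | ddcbdafaecbbcfadefdefdebcdcec
  20 |   0 | dddddfacbddcbdafaecbbcfadefdefdebcdcec
  21 |   1 | ddddfacbddcbdafaecbbcfadefdefdebcdcec
  22 |   2 | dddfacbddcbdafaecbbcfadefdefdebcdcec
  23 |   3 | ddfacbddcbdafaecbbcfadefdefdebcdcec
  24 |  30 | debcdcec
  25 |  27 | defdebcdcec
  26 |  24 | defdefdebcdcec
  27 |   4 | dfacbddcbdafaecbbcfadefdefdebcdcec
  28 |  31 | ebcdcec
  29 |  36 | ec
  30 |  17 | ecbbcfadefdefdebcdcec
  31 |  28 | efdebcdcec
  32 |  25 | efdefdebcdcec
  33 |   5 | facbddcbdafaecbbcfadefdefdebcdcec
  34 |  22 | fadefdefdebcdcec
  35 |  15 | faecbbcfadefdefdebcdcec
  36 |  29 | fdebcdcec
  37 |  26 | fdefdebcdcec

[6, 23, 16, 14, 19, 32, 20, 12, 8, 37, 18, 11, 7, 33, 35, 21, 13, 10, 34, 9, 0, 1, 2, 3, 30, 27, 24, 4, 31, 36, 17, 28, 25, 5, 22, 15, 29, 26]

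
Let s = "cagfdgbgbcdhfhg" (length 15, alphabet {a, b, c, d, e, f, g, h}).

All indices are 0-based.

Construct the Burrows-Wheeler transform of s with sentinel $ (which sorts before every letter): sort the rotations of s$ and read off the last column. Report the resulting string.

gcgg$bfcghhbdadf

rank  rotation          last
    0  $cagfdgbgbcdhfhg  g
    1  agfdgbgbcdhfhg$c  c
    2  bcdhfhg$cagfdgbg  g
    3  bgbcdhfhg$cagfdg  g
    4  cagfdgbgbcdhfhg$  $
    5  cdhfhg$cagfdgbgb  b
    6  dgbgbcdhfhg$cagf  f
    7  dhfhg$cagfdgbgbc  c
    8  fdgbgbcdhfhg$cag  g
    9  fhg$cagfdgbgbcdh  h
   10  g$cagfdgbgbcdhfh  h
   11  gbcdhfhg$cagfdgb  b
   12  gbgbcdhfhg$cagfd  d
   13  gfdgbgbcdhfhg$ca  a
   14  hfhg$cagfdgbgbcd  d
   15  hg$cagfdgbgbcdhf  f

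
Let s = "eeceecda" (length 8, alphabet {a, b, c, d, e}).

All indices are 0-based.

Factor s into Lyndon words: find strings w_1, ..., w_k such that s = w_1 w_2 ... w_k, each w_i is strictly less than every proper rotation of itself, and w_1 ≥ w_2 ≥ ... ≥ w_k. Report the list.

["e", "e", "cee", "cd", "a"]

emit factor 1: 'e' (i=0, period=1)
emit factor 2: 'e' (i=1, period=1)
emit factor 3: 'cee' (i=2, period=3)
emit factor 4: 'cd' (i=5, period=2)
emit factor 5: 'a' (i=7, period=1)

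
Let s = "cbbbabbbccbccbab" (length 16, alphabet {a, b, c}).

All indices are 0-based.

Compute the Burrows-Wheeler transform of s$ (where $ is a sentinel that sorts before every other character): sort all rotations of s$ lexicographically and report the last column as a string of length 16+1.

bbbacbbcabcbc$cbb

rank  rotation           last
    0  $cbbbabbbccbccbab  b
    1  ab$cbbbabbbccbccb  b
    2  abbbccbccbab$cbbb  b
    3  b$cbbbabbbccbccba  a
    4  bab$cbbbabbbccbcc  c
    5  babbbccbccbab$cbb  b
    6  bbabbbccbccbab$cb  b
    7  bbbabbbccbccbab$c  c
    8  bbbccbccbab$cbbba  a
    9  bbccbccbab$cbbbab  b
   10  bccbab$cbbbabbbcc  c
   11  bccbccbab$cbbbabb  b
   12  cbab$cbbbabbbccbc  c
   13  cbbbabbbccbccbab$  $
   14  cbccbab$cbbbabbbc  c
   15  ccbab$cbbbabbbccb  b
   16  ccbccbab$cbbbabbb  b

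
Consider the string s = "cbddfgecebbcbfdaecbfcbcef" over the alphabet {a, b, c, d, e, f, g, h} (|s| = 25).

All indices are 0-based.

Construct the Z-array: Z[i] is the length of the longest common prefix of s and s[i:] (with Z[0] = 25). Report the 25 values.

[25, 0, 0, 0, 0, 0, 0, 1, 0, 0, 0, 2, 0, 0, 0, 0, 0, 2, 0, 0, 2, 0, 1, 0, 0]

Z[0]=25
i=1: outside box; Z[1]=0
i=2: outside box; Z[2]=0
i=3: outside box; Z[3]=0
i=4: outside box; Z[4]=0
i=5: outside box; Z[5]=0
i=6: outside box; Z[6]=0
i=7: outside box; Z[7]=1 extend→box=[7,8)
i=8: outside box; Z[8]=0
i=9: outside box; Z[9]=0
i=10: outside box; Z[10]=0
i=11: outside box; Z[11]=2 extend→box=[11,13)
i=12: min(r-i=1, Z[1]=0)=0; Z[12]=0
i=13: outside box; Z[13]=0
i=14: outside box; Z[14]=0
i=15: outside box; Z[15]=0
i=16: outside box; Z[16]=0
i=17: outside box; Z[17]=2 extend→box=[17,19)
i=18: min(r-i=1, Z[1]=0)=0; Z[18]=0
i=19: outside box; Z[19]=0
i=20: outside box; Z[20]=2 extend→box=[20,22)
i=21: min(r-i=1, Z[1]=0)=0; Z[21]=0
i=22: outside box; Z[22]=1 extend→box=[22,23)
i=23: outside box; Z[23]=0
i=24: outside box; Z[24]=0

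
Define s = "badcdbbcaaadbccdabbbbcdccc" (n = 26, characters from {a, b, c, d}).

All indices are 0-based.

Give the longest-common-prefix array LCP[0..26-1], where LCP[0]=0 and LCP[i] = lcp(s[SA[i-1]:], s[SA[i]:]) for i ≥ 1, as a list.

rank | idx | suffix
   0 |   8 | aaadbccdabbbbcdccc
   1 |   9 | aadbccdabbbbcdccc
   2 |  16 | abbbbcdccc
   3 |  10 | adbccdabbbbcdccc
   4 |   1 | adcdbbcaaadbccdabbbbcdccc
   5 |   0 | badcdbbcaaadbccdabbbbcdccc
   6 |  17 | bbbbcdccc
   7 |  18 | bbbcdccc
   8 |   5 | bbcaaadbccdabbbbcdccc
   9 |  19 | bbcdccc
  10 |   6 | bcaaadbccdabbbbcdccc
  11 |  12 | bccdabbbbcdccc
  12 |  20 | bcdccc
  13 |  25 | c
  14 |   7 | caaadbccdabbbbcdccc
  15 |  24 | cc
  16 |  23 | ccc
  17 |  13 | ccdabbbbcdccc
  18 |  14 | cdabbbbcdccc
  19 |   3 | cdbbcaaadbccdabbbbcdccc
  20 |  21 | cdccc
  21 |  15 | dabbbbcdccc
  22 |   4 | dbbcaaadbccdabbbbcdccc
  23 |  11 | dbccdabbbbcdccc
  24 |  22 | dccc
  25 |   2 | dcdbbcaaadbccdabbbbcdccc

SA = [8, 9, 16, 10, 1, 0, 17, 18, 5, 19, 6, 12, 20, 25, 7, 24, 23, 13, 14, 3, 21, 15, 4, 11, 22, 2]
i: (SA[i-1],SA[i]) lcp shared
  1: (8,9) 2 'aa'
  2: (9,16) 1 'a'
  3: (16,10) 1 'a'
  4: (10,1) 2 'ad'
  5: (1,0) 0 ''
  6: (0,17) 1 'b'
  7: (17,18) 3 'bbb'
  8: (18,5) 2 'bb'
  9: (5,19) 3 'bbc'
  10: (19,6) 1 'b'
  11: (6,12) 2 'bc'
  12: (12,20) 2 'bc'
  13: (20,25) 0 ''
  14: (25,7) 1 'c'
  15: (7,24) 1 'c'
  16: (24,23) 2 'cc'
  17: (23,13) 2 'cc'
  18: (13,14) 1 'c'
  19: (14,3) 2 'cd'
  20: (3,21) 2 'cd'
  21: (21,15) 0 ''
  22: (15,4) 1 'd'
  23: (4,11) 2 'db'
  24: (11,22) 1 'd'
  25: (22,2) 2 'dc'

[0, 2, 1, 1, 2, 0, 1, 3, 2, 3, 1, 2, 2, 0, 1, 1, 2, 2, 1, 2, 2, 0, 1, 2, 1, 2]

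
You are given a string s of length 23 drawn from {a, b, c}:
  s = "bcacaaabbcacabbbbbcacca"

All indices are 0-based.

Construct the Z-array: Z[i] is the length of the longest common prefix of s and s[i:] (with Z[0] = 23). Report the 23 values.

Z[0]=23
i=1: i≥r, start 0; Z[1]=0
i=2: i≥r, start 0; Z[2]=0
i=3: i≥r, start 0; Z[3]=0
i=4: i≥r, start 0; Z[4]=0
i=5: i≥r, start 0; Z[5]=0
i=6: i≥r, start 0; Z[6]=0
i=7: i≥r, start 0; Z[7]=1 grow→box=[7,8)
i=8: i≥r, start 0; Z[8]=5 grow→box=[8,13)
i=9: min(r-i=4, Z[1]=0)=0; Z[9]=0
i=10: min(r-i=3, Z[2]=0)=0; Z[10]=0
i=11: min(r-i=2, Z[3]=0)=0; Z[11]=0
i=12: min(r-i=1, Z[4]=0)=0; Z[12]=0
i=13: i≥r, start 0; Z[13]=1 grow→box=[13,14)
i=14: i≥r, start 0; Z[14]=1 grow→box=[14,15)
i=15: i≥r, start 0; Z[15]=1 grow→box=[15,16)
i=16: i≥r, start 0; Z[16]=1 grow→box=[16,17)
i=17: i≥r, start 0; Z[17]=4 grow→box=[17,21)
i=18: min(r-i=3, Z[1]=0)=0; Z[18]=0
i=19: min(r-i=2, Z[2]=0)=0; Z[19]=0
i=20: min(r-i=1, Z[3]=0)=0; Z[20]=0
i=21: i≥r, start 0; Z[21]=0
i=22: i≥r, start 0; Z[22]=0

[23, 0, 0, 0, 0, 0, 0, 1, 5, 0, 0, 0, 0, 1, 1, 1, 1, 4, 0, 0, 0, 0, 0]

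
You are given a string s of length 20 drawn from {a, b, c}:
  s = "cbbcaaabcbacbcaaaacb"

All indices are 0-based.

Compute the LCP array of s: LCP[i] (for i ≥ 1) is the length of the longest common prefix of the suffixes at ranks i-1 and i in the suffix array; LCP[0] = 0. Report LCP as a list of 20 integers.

rank→(start, suffix):
  0 → (14, 'aaaacb')
  1 → (4, 'aaabcbacbcaaaacb')
  2 → (15, 'aaacb')
  3 → (5, 'aabcbacbcaaaacb')
  4 → (16, 'aacb')
  5 → (6, 'abcbacbcaaaacb')
  6 → (17, 'acb')
  7 → (10, 'acbcaaaacb')
  8 → (19, 'b')
  9 → (9, 'bacbcaaaacb')
  10 → (1, 'bbcaaabcbacbcaaaacb')
  11 → (12, 'bcaaaacb')
  12 → (2, 'bcaaabcbacbcaaaacb')
  13 → (7, 'bcbacbcaaaacb')
  14 → (13, 'caaaacb')
  15 → (3, 'caaabcbacbcaaaacb')
  16 → (18, 'cb')
  17 → (8, 'cbacbcaaaacb')
  18 → (0, 'cbbcaaabcbacbcaaaacb')
  19 → (11, 'cbcaaaacb')

SA = [14, 4, 15, 5, 16, 6, 17, 10, 19, 9, 1, 12, 2, 7, 13, 3, 18, 8, 0, 11]
i: (SA[i-1],SA[i]) lcp shared
  1: (14,4) 3 'aaa'
  2: (4,15) 3 'aaa'
  3: (15,5) 2 'aa'
  4: (5,16) 2 'aa'
  5: (16,6) 1 'a'
  6: (6,17) 1 'a'
  7: (17,10) 3 'acb'
  8: (10,19) 0 ''
  9: (19,9) 1 'b'
  10: (9,1) 1 'b'
  11: (1,12) 1 'b'
  12: (12,2) 5 'bcaaa'
  13: (2,7) 2 'bc'
  14: (7,13) 0 ''
  15: (13,3) 4 'caaa'
  16: (3,18) 1 'c'
  17: (18,8) 2 'cb'
  18: (8,0) 2 'cb'
  19: (0,11) 2 'cb'

[0, 3, 3, 2, 2, 1, 1, 3, 0, 1, 1, 1, 5, 2, 0, 4, 1, 2, 2, 2]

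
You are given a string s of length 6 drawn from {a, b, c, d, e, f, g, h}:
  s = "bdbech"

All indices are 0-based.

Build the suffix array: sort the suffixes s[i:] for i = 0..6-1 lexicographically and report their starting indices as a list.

[0, 2, 4, 1, 3, 5]

rank | idx | suffix
   0 |   0 | bdbech
   1 |   2 | bech
   2 |   4 | ch
   3 |   1 | dbech
   4 |   3 | ech
   5 |   5 | h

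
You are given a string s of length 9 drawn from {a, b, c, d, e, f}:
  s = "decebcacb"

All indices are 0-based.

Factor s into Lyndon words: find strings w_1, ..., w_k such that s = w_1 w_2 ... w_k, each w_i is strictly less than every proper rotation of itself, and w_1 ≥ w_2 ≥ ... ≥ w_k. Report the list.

emit factor 1: 'de' (i=0, period=2)
emit factor 2: 'ce' (i=2, period=2)
emit factor 3: 'bc' (i=4, period=2)
emit factor 4: 'acb' (i=6, period=3)

["de", "ce", "bc", "acb"]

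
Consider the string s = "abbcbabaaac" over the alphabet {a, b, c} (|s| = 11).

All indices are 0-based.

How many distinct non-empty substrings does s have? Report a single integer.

rank | idx | suffix
   0 |   7 | aaac
   1 |   8 | aac
   2 |   5 | abaaac
   3 |   0 | abbcbabaaac
   4 |   9 | ac
   5 |   6 | baaac
   6 |   4 | babaaac
   7 |   1 | bbcbabaaac
   8 |   2 | bcbabaaac
   9 |  10 | c
  10 |   3 | cbabaaac

SA = [7, 8, 5, 0, 9, 6, 4, 1, 2, 10, 3]
rank  pair      lcp
   1  s[7:],s[8:]  2  'aa'
   2  s[8:],s[5:]  1  'a'
   3  s[5:],s[0:]  2  'ab'
   4  s[0:],s[9:]  1  'a'
   5  s[9:],s[6:]  0  ''
   6  s[6:],s[4:]  2  'ba'
   7  s[4:],s[1:]  1  'b'
   8  s[1:],s[2:]  1  'b'
   9  s[2:],s[10:]  0  ''
  10  s[10:],s[3:]  1  'c'

n(n+1)/2 = 11·12/2 = 66
Σ LCP = 0 + 2 + 1 + 2 + 1 + 0 + 2 + 1 + 1 + 0 + 1 = 11
distinct = 66 − 11 = 55

55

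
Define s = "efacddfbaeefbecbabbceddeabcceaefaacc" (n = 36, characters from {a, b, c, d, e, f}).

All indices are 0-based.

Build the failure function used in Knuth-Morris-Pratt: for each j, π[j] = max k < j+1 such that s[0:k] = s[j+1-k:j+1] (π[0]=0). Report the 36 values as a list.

[0, 0, 0, 0, 0, 0, 0, 0, 0, 1, 1, 2, 0, 1, 0, 0, 0, 0, 0, 0, 1, 0, 0, 1, 0, 0, 0, 0, 1, 0, 1, 2, 3, 0, 0, 0]

π[0] = 0
j=1 s[j]='f': π[1]=0 (border '')
j=2 s[j]='a': π[2]=0 (border '')
j=3 s[j]='c': π[3]=0 (border '')
j=4 s[j]='d': π[4]=0 (border '')
j=5 s[j]='d': π[5]=0 (border '')
j=6 s[j]='f': π[6]=0 (border '')
j=7 s[j]='b': π[7]=0 (border '')
j=8 s[j]='a': π[8]=0 (border '')
j=9 s[j]='e': π[9]=1 (border 'e')
j=10 s[j]='e': k: 1→0; π[10]=1 (border 'e')
j=11 s[j]='f': π[11]=2 (border 'ef')
j=12 s[j]='b': k: 2→0; π[12]=0 (border '')
j=13 s[j]='e': π[13]=1 (border 'e')
j=14 s[j]='c': k: 1→0; π[14]=0 (border '')
j=15 s[j]='b': π[15]=0 (border '')
j=16 s[j]='a': π[16]=0 (border '')
j=17 s[j]='b': π[17]=0 (border '')
j=18 s[j]='b': π[18]=0 (border '')
j=19 s[j]='c': π[19]=0 (border '')
j=20 s[j]='e': π[20]=1 (border 'e')
j=21 s[j]='d': k: 1→0; π[21]=0 (border '')
j=22 s[j]='d': π[22]=0 (border '')
j=23 s[j]='e': π[23]=1 (border 'e')
j=24 s[j]='a': k: 1→0; π[24]=0 (border '')
j=25 s[j]='b': π[25]=0 (border '')
j=26 s[j]='c': π[26]=0 (border '')
j=27 s[j]='c': π[27]=0 (border '')
j=28 s[j]='e': π[28]=1 (border 'e')
j=29 s[j]='a': k: 1→0; π[29]=0 (border '')
j=30 s[j]='e': π[30]=1 (border 'e')
j=31 s[j]='f': π[31]=2 (border 'ef')
j=32 s[j]='a': π[32]=3 (border 'efa')
j=33 s[j]='a': k: 3→0; π[33]=0 (border '')
j=34 s[j]='c': π[34]=0 (border '')
j=35 s[j]='c': π[35]=0 (border '')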